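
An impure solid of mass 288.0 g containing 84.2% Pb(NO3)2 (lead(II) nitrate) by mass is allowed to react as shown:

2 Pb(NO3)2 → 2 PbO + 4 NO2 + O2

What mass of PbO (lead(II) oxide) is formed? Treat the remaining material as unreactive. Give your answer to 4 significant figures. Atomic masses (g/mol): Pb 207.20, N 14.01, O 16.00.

163.4 g

Mass of pure Pb(NO3)2 = 288.0 g × 0.842 = 242.50 g.
M(Pb(NO3)2) = 207.20 + 2(14.01) + 6(16.00) = 331.22 g/mol.
M(PbO) = 207.20 + 16.00 = 223.20 g/mol.
n(Pb(NO3)2) = 242.50 g / 331.22 g/mol = 0.73213 mol.
From the equation the Pb(NO3)2:PbO mole ratio is 2:2, so n(PbO) = 0.73213 × 2/2 = 0.73213 mol.
Mass of PbO = 0.73213 mol × 223.20 g/mol = 163.41 g.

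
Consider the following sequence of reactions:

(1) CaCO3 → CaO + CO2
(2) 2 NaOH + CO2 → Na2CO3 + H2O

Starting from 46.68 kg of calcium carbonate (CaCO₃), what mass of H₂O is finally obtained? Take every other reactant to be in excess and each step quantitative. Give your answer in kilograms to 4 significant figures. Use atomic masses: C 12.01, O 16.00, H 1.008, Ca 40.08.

M(CaCO3) = 40.08 + 12.01 + 3(16.00) = 100.09 g/mol.
M(H2O) = 2(1.008) + 16.00 = 18.016 g/mol.
46.68 kg = 46680 g.
n(CaCO3) = 46680 / 100.09 = 466.38 mol.
Step 1 gives a 1:1 ratio of CaCO3 to CO2, so n(CO2) = 466.38 mol.
In step 2 the CO2:H2O ratio is 1:1, so n(H2O) = 466.38 mol.
Mass of H2O = 466.38 × 18.016 = 8402.3 g = 8.402 kg.

8.402 kg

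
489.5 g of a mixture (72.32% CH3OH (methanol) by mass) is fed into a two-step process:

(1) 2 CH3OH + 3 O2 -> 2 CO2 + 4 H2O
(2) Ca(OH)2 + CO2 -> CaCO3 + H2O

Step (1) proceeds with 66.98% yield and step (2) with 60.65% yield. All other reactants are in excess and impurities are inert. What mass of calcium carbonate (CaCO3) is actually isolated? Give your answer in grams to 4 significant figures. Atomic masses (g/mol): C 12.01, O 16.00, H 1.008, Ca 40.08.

Pure CH3OH = 489.5 × 0.7232 = 354.01 g.
M(CH3OH) = 12.01 + 4(1.008) + 16.00 = 32.042 g/mol.
M(CaCO3) = 40.08 + 12.01 + 3(16.00) = 100.09 g/mol.
n(CH3OH) = 354.01 / 32.042 = 11.048 mol.
Step 1 (CH3OH:CO2 = 2:2): theoretical n(CO2) = 11.048 mol; at 66.98% yield, n(CO2) = 7.4001 mol.
Step 2 (CO2:CaCO3 = 1:1): theoretical n(CaCO3) = 7.4001 mol, so theoretical mass = 7.4001 × 100.09 = 740.67 g.
At 60.65% yield, actual mass of CaCO3 = 740.67 × 0.6065 = 449.22 g.

449.2 g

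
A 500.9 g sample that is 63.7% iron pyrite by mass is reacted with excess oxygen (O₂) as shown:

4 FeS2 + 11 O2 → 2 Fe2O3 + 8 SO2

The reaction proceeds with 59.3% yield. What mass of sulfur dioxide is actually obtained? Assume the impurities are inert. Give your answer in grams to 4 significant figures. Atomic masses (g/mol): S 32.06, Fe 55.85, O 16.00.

202.1 g

Pure FeS2 available = 500.9 g × 0.637 = 319.07 g.
M(FeS2) = 55.85 + 2(32.06) = 119.97 g/mol.
M(SO2) = 32.06 + 2(16.00) = 64.06 g/mol.
n(FeS2) = 319.07 g / 119.97 g/mol = 2.6596 mol.
From the equation the FeS2:SO2 mole ratio is 4:8, so n(SO2) = 2.6596 × 8/4 = 5.3192 mol.
Mass of SO2 = 5.3192 mol × 64.06 g/mol = 340.75 g.
Actual mass collected = 340.75 g × 0.593 = 202.06 g.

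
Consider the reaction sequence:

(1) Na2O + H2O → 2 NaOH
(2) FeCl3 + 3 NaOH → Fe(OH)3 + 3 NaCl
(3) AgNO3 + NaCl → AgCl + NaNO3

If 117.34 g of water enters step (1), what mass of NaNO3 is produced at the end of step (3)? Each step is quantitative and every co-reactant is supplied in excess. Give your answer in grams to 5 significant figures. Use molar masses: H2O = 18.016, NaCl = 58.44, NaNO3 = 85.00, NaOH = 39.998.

1107.2 g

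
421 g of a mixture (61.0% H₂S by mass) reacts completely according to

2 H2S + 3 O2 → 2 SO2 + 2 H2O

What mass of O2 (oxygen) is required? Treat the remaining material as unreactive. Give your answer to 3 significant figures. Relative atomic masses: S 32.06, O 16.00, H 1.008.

362 g

Mass of pure H2S = 421 g × 0.610 = 256.8 g.
M(H2S) = 2(1.008) + 32.06 = 34.076 g/mol.
M(O2) = 2(16.00) = 32.00 g/mol.
n(H2S) = 256.8 g / 34.076 g/mol = 7.536 mol.
From the equation the H2S:O2 mole ratio is 2:3, so n(O2) = 7.536 × 3/2 = 11.30 mol.
Mass of O2 = 11.30 mol × 32.00 g/mol = 361.7 g.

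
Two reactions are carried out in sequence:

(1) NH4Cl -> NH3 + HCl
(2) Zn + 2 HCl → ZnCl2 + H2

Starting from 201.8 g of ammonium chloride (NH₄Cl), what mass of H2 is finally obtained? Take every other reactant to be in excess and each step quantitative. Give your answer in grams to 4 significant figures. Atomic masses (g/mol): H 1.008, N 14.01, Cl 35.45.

M(NH4Cl) = 14.01 + 4(1.008) + 35.45 = 53.492 g/mol.
M(H2) = 2(1.008) = 2.016 g/mol.
n(NH4Cl) = 201.80 / 53.492 = 3.7725 mol.
Step 1 gives a 1:1 ratio of NH4Cl to HCl, so n(HCl) = 3.7725 mol.
In step 2 the HCl:H2 ratio is 2:1, so n(H2) = 1.8863 mol.
Mass of H2 = 1.8863 × 2.016 = 3.8027 g.

3.803 g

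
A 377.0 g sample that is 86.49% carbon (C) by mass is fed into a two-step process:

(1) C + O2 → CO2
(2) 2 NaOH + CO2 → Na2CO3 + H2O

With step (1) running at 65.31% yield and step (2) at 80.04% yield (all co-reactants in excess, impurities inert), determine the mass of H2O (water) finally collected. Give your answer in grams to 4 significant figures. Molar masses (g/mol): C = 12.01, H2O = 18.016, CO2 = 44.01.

Pure C = 377.0 × 0.8649 = 326.07 g.
n(C) = 326.07 / 12.01 = 27.150 mol.
Step 1 (C:CO2 = 1:1): theoretical n(CO2) = 27.150 mol; at 65.31% yield, n(CO2) = 17.731 mol.
Step 2 (CO2:H2O = 1:1): theoretical n(H2O) = 17.731 mol, so theoretical mass = 17.731 × 18.016 = 319.45 g.
At 80.04% yield, actual mass of H2O = 319.45 × 0.8004 = 255.69 g.

255.7 g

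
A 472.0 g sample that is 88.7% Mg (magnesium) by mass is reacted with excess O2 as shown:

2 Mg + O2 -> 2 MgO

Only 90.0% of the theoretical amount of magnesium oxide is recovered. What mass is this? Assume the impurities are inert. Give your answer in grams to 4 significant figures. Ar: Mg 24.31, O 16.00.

624.8 g

Pure Mg available = 472.0 g × 0.887 = 418.66 g.
M(Mg) = 24.31 g/mol.
M(MgO) = 24.31 + 16.00 = 40.31 g/mol.
n(Mg) = 418.66 g / 24.31 g/mol = 17.222 mol.
From the equation the Mg:MgO mole ratio is 2:2, so n(MgO) = 17.222 × 2/2 = 17.222 mol.
Mass of MgO = 17.222 mol × 40.31 g/mol = 694.21 g.
Actual mass collected = 694.21 g × 0.900 = 624.79 g.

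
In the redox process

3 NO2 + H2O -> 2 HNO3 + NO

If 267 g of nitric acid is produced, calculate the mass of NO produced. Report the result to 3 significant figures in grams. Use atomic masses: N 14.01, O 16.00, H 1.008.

63.6 g

M(HNO3) = 1.008 + 14.01 + 3(16.00) = 63.018 g/mol.
M(NO) = 14.01 + 16.00 = 30.01 g/mol.
n(HNO3) = 267.0 g / 63.018 g/mol = 4.237 mol.
From the equation the HNO3:NO mole ratio is 2:1, so n(NO) = 4.237 × 1/2 = 2.118 mol.
Mass of NO = 2.118 mol × 30.01 g/mol = 63.57 g.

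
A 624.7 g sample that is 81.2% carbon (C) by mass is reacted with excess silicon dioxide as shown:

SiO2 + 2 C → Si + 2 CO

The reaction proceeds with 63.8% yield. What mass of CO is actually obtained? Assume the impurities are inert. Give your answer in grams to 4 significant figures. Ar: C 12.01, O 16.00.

Pure C available = 624.7 g × 0.812 = 507.26 g.
M(C) = 12.01 g/mol.
M(CO) = 12.01 + 16.00 = 28.01 g/mol.
n(C) = 507.26 g / 12.01 g/mol = 42.236 mol.
From the equation the C:CO mole ratio is 2:2, so n(CO) = 42.236 × 2/2 = 42.236 mol.
Mass of CO = 42.236 mol × 28.01 g/mol = 1183.0 g.
Actual mass collected = 1183.0 g × 0.638 = 754.78 g.

754.8 g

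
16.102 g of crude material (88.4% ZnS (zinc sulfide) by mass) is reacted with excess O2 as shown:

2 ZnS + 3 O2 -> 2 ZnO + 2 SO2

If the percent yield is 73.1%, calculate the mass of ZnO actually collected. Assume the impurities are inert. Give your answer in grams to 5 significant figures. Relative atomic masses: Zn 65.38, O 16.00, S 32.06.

8.6902 g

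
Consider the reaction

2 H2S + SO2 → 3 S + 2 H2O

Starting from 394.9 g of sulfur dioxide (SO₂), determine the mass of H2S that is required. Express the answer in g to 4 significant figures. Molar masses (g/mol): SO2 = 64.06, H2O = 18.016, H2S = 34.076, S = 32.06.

420.1 g

n(SO2) = 394.90 g / 64.06 g/mol = 6.1645 mol.
From the equation the SO2:H2S mole ratio is 1:2, so n(H2S) = 6.1645 × 2/1 = 12.329 mol.
Mass of H2S = 12.329 mol × 34.076 g/mol = 420.13 g.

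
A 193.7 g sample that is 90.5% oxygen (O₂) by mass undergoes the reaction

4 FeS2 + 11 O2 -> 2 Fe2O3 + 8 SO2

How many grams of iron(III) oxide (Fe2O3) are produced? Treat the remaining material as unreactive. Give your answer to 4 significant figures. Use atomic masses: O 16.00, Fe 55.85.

Mass of pure O2 = 193.7 g × 0.905 = 175.30 g.
M(O2) = 2(16.00) = 32.00 g/mol.
M(Fe2O3) = 2(55.85) + 3(16.00) = 159.70 g/mol.
n(O2) = 175.30 g / 32.00 g/mol = 5.4781 mol.
From the equation the O2:Fe2O3 mole ratio is 11:2, so n(Fe2O3) = 5.4781 × 2/11 = 0.99601 mol.
Mass of Fe2O3 = 0.99601 mol × 159.70 g/mol = 159.06 g.

159.1 g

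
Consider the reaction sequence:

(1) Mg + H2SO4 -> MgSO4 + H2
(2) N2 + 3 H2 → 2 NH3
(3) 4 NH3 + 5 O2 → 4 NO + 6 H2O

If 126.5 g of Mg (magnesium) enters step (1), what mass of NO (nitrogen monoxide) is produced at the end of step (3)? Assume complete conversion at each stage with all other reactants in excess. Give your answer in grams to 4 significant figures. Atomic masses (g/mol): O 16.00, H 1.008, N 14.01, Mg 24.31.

104.1 g

M(Mg) = 24.31 g/mol.
M(NO) = 14.01 + 16.00 = 30.01 g/mol.
n(Mg) = 126.5 / 24.31 = 5.2036 mol.
Reaction (1): Mg→H2 ratio 1:1 ⇒ n(H2) = 5.2036 mol.
Reaction (2): H2→NH3 ratio 3:2 ⇒ n(NH3) = 3.4691 mol.
Reaction (3): NH3→NO ratio 4:4 ⇒ n(NO) = 3.4691 mol.
Mass of NO = 3.4691 × 30.01 = 104.11 g.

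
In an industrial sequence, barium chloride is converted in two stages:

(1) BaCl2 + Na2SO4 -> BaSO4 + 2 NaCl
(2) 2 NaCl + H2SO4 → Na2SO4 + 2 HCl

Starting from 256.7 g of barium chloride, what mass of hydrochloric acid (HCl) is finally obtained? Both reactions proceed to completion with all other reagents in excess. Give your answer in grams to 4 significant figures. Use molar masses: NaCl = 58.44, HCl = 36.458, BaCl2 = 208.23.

n(BaCl2) = 256.70 / 208.23 = 1.2328 mol.
Step 1 gives a 1:2 ratio of BaCl2 to NaCl, so n(NaCl) = 2.4655 mol.
In step 2 the NaCl:HCl ratio is 2:2, so n(HCl) = 2.4655 mol.
Mass of HCl = 2.4655 × 36.458 = 89.889 g.

89.89 g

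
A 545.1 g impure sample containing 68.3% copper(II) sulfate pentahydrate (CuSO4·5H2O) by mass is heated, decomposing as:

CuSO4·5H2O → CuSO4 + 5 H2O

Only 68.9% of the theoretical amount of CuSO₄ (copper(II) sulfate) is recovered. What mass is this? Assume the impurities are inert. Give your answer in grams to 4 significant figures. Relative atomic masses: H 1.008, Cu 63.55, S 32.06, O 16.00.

Pure CuSO4·5H2O available = 545.1 g × 0.683 = 372.30 g.
M(CuSO4·5H2O) = 63.55 + 32.06 + 9(16.00) + 10(1.008) = 249.69 g/mol.
M(CuSO4) = 63.55 + 32.06 + 4(16.00) = 159.61 g/mol.
n(CuSO4·5H2O) = 372.30 g / 249.69 g/mol = 1.4911 mol.
From the equation the CuSO4·5H2O:CuSO4 mole ratio is 1:1, so n(CuSO4) = 1.4911 × 1/1 = 1.4911 mol.
Mass of CuSO4 = 1.4911 mol × 159.61 g/mol = 237.99 g.
Actual mass collected = 237.99 g × 0.689 = 163.97 g.

164.0 g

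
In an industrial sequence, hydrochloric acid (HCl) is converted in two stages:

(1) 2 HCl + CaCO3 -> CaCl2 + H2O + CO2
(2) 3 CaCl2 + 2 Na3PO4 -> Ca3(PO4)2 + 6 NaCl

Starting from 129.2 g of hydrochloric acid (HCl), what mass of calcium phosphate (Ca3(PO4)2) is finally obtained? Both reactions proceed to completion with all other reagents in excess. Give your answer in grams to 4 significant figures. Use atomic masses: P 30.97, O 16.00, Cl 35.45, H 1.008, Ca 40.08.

M(HCl) = 1.008 + 35.45 = 36.458 g/mol.
M(Ca3(PO4)2) = 3(40.08) + 2(30.97) + 8(16.00) = 310.18 g/mol.
n(HCl) = 129.20 / 36.458 = 3.5438 mol.
Step 1 gives a 2:1 ratio of HCl to CaCl2, so n(CaCl2) = 1.7719 mol.
In step 2 the CaCl2:Ca3(PO4)2 ratio is 3:1, so n(Ca3(PO4)2) = 0.59063 mol.
Mass of Ca3(PO4)2 = 0.59063 × 310.18 = 183.20 g.

183.2 g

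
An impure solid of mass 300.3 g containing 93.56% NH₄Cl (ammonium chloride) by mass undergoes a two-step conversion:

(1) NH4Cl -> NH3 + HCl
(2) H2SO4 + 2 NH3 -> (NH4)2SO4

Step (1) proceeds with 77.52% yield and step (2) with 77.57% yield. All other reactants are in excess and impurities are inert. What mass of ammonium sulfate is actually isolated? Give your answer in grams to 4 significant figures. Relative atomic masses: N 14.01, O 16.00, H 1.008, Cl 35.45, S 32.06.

Pure NH4Cl = 300.3 × 0.9356 = 280.96 g.
M(NH4Cl) = 14.01 + 4(1.008) + 35.45 = 53.492 g/mol.
M((NH4)2SO4) = 2(14.01) + 8(1.008) + 32.06 + 4(16.00) = 132.144 g/mol.
n(NH4Cl) = 280.96 / 53.492 = 5.2524 mol.
Step 1 (NH4Cl:NH3 = 1:1): theoretical n(NH3) = 5.2524 mol; at 77.52% yield, n(NH3) = 4.0717 mol.
Step 2 (NH3:(NH4)2SO4 = 2:1): theoretical n((NH4)2SO4) = 2.0358 mol, so theoretical mass = 2.0358 × 132.144 = 269.02 g.
At 77.57% yield, actual mass of (NH4)2SO4 = 269.02 × 0.7757 = 208.68 g.

208.7 g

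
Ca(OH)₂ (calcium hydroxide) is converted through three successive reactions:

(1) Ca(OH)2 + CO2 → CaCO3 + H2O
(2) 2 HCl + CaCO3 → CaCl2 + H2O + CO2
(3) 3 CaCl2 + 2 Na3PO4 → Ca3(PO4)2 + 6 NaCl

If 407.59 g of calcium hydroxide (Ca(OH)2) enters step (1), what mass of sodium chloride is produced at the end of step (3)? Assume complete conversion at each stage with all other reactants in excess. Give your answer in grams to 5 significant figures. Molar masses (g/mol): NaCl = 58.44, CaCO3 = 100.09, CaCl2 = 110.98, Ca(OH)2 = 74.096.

642.94 g

n(Ca(OH)2) = 407.59 / 74.096 = 5.50084 mol.
Reaction (1): Ca(OH)2→CaCO3 ratio 1:1 ⇒ n(CaCO3) = 5.50084 mol.
Reaction (2): CaCO3→CaCl2 ratio 1:1 ⇒ n(CaCl2) = 5.50084 mol.
Reaction (3): CaCl2→NaCl ratio 3:6 ⇒ n(NaCl) = 11.0017 mol.
Mass of NaCl = 11.0017 × 58.44 = 642.938 g.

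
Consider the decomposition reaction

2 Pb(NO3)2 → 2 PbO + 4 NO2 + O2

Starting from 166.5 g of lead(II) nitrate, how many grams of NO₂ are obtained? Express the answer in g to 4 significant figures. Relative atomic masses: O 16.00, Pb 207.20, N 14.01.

M(Pb(NO3)2) = 207.20 + 2(14.01) + 6(16.00) = 331.22 g/mol.
M(NO2) = 14.01 + 2(16.00) = 46.01 g/mol.
n(Pb(NO3)2) = 166.50 g / 331.22 g/mol = 0.50269 mol.
From the equation the Pb(NO3)2:NO2 mole ratio is 2:4, so n(NO2) = 0.50269 × 4/2 = 1.0054 mol.
Mass of NO2 = 1.0054 mol × 46.01 g/mol = 46.257 g.

46.26 g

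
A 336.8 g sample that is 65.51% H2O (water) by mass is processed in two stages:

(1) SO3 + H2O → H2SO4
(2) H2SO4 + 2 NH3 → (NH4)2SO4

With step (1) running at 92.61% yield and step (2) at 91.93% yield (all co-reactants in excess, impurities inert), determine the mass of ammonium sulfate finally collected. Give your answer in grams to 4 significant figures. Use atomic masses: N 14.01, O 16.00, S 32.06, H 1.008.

1378 g

Pure H2O = 336.8 × 0.6551 = 220.64 g.
M(H2O) = 2(1.008) + 16.00 = 18.016 g/mol.
M((NH4)2SO4) = 2(14.01) + 8(1.008) + 32.06 + 4(16.00) = 132.144 g/mol.
n(H2O) = 220.64 / 18.016 = 12.247 mol.
Step 1 (H2O:H2SO4 = 1:1): theoretical n(H2SO4) = 12.247 mol; at 92.61% yield, n(H2SO4) = 11.342 mol.
Step 2 (H2SO4:(NH4)2SO4 = 1:1): theoretical n((NH4)2SO4) = 11.342 mol, so theoretical mass = 11.342 × 132.144 = 1498.7 g.
At 91.93% yield, actual mass of (NH4)2SO4 = 1498.7 × 0.9193 = 1377.8 g.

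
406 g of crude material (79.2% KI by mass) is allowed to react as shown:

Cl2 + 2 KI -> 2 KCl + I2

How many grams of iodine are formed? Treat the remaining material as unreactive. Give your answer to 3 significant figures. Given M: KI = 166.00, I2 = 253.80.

246 g

Mass of pure KI = 406 g × 0.792 = 321.6 g.
n(KI) = 321.6 g / 166.00 g/mol = 1.937 mol.
From the equation the KI:I2 mole ratio is 2:1, so n(I2) = 1.937 × 1/2 = 0.9685 mol.
Mass of I2 = 0.9685 mol × 253.80 g/mol = 245.8 g.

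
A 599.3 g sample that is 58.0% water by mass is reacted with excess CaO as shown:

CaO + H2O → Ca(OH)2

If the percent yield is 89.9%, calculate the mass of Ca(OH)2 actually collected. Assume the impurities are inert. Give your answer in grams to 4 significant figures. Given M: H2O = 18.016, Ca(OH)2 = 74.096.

Pure H2O available = 599.3 g × 0.580 = 347.59 g.
n(H2O) = 347.59 g / 18.016 g/mol = 19.294 mol.
From the equation the H2O:Ca(OH)2 mole ratio is 1:1, so n(Ca(OH)2) = 19.294 × 1/1 = 19.294 mol.
Mass of Ca(OH)2 = 19.294 mol × 74.096 g/mol = 1429.6 g.
Actual mass collected = 1429.6 g × 0.899 = 1285.2 g.

1285 g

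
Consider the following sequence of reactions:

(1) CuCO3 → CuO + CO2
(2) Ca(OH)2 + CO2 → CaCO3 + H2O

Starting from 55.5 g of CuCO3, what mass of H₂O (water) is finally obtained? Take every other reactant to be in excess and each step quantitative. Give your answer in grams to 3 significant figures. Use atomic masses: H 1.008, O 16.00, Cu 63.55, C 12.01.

M(CuCO3) = 63.55 + 12.01 + 3(16.00) = 123.56 g/mol.
M(H2O) = 2(1.008) + 16.00 = 18.016 g/mol.
n(CuCO3) = 55.50 / 123.56 = 0.4492 mol.
Step 1 gives a 1:1 ratio of CuCO3 to CO2, so n(CO2) = 0.4492 mol.
In step 2 the CO2:H2O ratio is 1:1, so n(H2O) = 0.4492 mol.
Mass of H2O = 0.4492 × 18.016 = 8.092 g.

8.09 g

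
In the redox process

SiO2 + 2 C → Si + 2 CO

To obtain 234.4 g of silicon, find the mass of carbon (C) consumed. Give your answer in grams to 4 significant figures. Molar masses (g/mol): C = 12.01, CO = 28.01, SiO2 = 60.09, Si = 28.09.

200.4 g

n(Si) = 234.40 g / 28.09 g/mol = 8.3446 mol.
From the equation the Si:C mole ratio is 1:2, so n(C) = 8.3446 × 2/1 = 16.689 mol.
Mass of C = 16.689 mol × 12.01 g/mol = 200.44 g.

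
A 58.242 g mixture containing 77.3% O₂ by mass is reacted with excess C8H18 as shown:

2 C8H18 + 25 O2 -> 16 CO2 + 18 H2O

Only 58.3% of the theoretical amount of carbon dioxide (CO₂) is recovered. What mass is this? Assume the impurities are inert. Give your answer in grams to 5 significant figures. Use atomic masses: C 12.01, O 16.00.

Pure O2 available = 58.242 g × 0.773 = 45.0211 g.
M(O2) = 2(16.00) = 32.00 g/mol.
M(CO2) = 12.01 + 2(16.00) = 44.01 g/mol.
n(O2) = 45.0211 g / 32.00 g/mol = 1.40691 mol.
From the equation the O2:CO2 mole ratio is 25:16, so n(CO2) = 1.40691 × 16/25 = 0.900421 mol.
Mass of CO2 = 0.900421 mol × 44.01 g/mol = 39.6275 g.
Actual mass collected = 39.6275 g × 0.583 = 23.1029 g.

23.103 g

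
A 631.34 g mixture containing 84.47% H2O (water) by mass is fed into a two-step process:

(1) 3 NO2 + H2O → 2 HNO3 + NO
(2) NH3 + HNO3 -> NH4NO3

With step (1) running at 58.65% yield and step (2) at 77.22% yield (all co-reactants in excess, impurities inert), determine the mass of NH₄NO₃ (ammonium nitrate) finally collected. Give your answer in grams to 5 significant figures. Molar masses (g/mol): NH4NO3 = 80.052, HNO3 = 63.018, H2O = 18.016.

2146.4 g

Pure H2O = 631.34 × 0.8447 = 533.293 g.
n(H2O) = 533.293 / 18.016 = 29.6011 mol.
Step 1 (H2O:HNO3 = 1:2): theoretical n(HNO3) = 59.2021 mol; at 58.65% yield, n(HNO3) = 34.7221 mol.
Step 2 (HNO3:NH4NO3 = 1:1): theoretical n(NH4NO3) = 34.7221 mol, so theoretical mass = 34.7221 × 80.052 = 2779.57 g.
At 77.22% yield, actual mass of NH4NO3 = 2779.57 × 0.7722 = 2146.38 g.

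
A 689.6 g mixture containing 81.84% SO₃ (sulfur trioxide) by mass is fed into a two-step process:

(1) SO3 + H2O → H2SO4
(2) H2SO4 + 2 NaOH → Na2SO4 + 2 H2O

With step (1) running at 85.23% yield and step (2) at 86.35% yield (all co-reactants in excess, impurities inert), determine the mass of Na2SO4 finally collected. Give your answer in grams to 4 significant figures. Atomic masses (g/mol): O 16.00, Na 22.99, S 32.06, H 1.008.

Pure SO3 = 689.6 × 0.8184 = 564.37 g.
M(SO3) = 32.06 + 3(16.00) = 80.06 g/mol.
M(Na2SO4) = 2(22.99) + 32.06 + 4(16.00) = 142.04 g/mol.
n(SO3) = 564.37 / 80.06 = 7.0493 mol.
Step 1 (SO3:H2SO4 = 1:1): theoretical n(H2SO4) = 7.0493 mol; at 85.23% yield, n(H2SO4) = 6.0081 mol.
Step 2 (H2SO4:Na2SO4 = 1:1): theoretical n(Na2SO4) = 6.0081 mol, so theoretical mass = 6.0081 × 142.04 = 853.40 g.
At 86.35% yield, actual mass of Na2SO4 = 853.40 × 0.8635 = 736.91 g.

736.9 g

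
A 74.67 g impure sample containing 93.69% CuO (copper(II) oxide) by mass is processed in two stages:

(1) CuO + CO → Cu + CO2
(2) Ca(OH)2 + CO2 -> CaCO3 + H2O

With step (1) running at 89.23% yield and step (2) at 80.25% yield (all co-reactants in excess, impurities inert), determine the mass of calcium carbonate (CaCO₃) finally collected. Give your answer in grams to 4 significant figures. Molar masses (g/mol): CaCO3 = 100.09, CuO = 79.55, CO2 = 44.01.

Pure CuO = 74.67 × 0.9369 = 69.958 g.
n(CuO) = 69.958 / 79.55 = 0.87943 mol.
Step 1 (CuO:CO2 = 1:1): theoretical n(CO2) = 0.87943 mol; at 89.23% yield, n(CO2) = 0.78471 mol.
Step 2 (CO2:CaCO3 = 1:1): theoretical n(CaCO3) = 0.78471 mol, so theoretical mass = 0.78471 × 100.09 = 78.542 g.
At 80.25% yield, actual mass of CaCO3 = 78.542 × 0.8025 = 63.030 g.

63.03 g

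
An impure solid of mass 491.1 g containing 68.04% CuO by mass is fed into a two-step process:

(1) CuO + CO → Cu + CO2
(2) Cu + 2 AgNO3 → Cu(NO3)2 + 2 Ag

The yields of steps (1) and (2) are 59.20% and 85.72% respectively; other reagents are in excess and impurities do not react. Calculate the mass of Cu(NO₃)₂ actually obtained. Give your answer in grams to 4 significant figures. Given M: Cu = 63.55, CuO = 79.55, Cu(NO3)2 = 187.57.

399.8 g

Pure CuO = 491.1 × 0.6804 = 334.14 g.
n(CuO) = 334.14 / 79.55 = 4.2004 mol.
Step 1 (CuO:Cu = 1:1): theoretical n(Cu) = 4.2004 mol; at 59.20% yield, n(Cu) = 2.4867 mol.
Step 2 (Cu:Cu(NO3)2 = 1:1): theoretical n(Cu(NO3)2) = 2.4867 mol, so theoretical mass = 2.4867 × 187.57 = 466.42 g.
At 85.72% yield, actual mass of Cu(NO3)2 = 466.42 × 0.8572 = 399.82 g.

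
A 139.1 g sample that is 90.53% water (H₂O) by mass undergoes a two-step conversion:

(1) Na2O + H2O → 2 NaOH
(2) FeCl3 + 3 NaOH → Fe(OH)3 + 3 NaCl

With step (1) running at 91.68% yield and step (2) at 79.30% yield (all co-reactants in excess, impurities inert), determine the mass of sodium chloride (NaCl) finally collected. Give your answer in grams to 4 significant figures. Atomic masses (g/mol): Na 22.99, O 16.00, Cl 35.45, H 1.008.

593.9 g

Pure H2O = 139.1 × 0.9053 = 125.93 g.
M(H2O) = 2(1.008) + 16.00 = 18.016 g/mol.
M(NaCl) = 22.99 + 35.45 = 58.44 g/mol.
n(H2O) = 125.93 / 18.016 = 6.9897 mol.
Step 1 (H2O:NaOH = 1:2): theoretical n(NaOH) = 13.979 mol; at 91.68% yield, n(NaOH) = 12.816 mol.
Step 2 (NaOH:NaCl = 3:3): theoretical n(NaCl) = 12.816 mol, so theoretical mass = 12.816 × 58.44 = 748.99 g.
At 79.30% yield, actual mass of NaCl = 748.99 × 0.7930 = 593.95 g.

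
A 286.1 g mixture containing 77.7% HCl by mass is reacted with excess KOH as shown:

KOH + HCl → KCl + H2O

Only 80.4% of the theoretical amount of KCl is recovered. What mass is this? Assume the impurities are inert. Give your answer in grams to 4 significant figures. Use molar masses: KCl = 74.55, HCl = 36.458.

Pure HCl available = 286.1 g × 0.777 = 222.30 g.
n(HCl) = 222.30 g / 36.458 g/mol = 6.0974 mol.
From the equation the HCl:KCl mole ratio is 1:1, so n(KCl) = 6.0974 × 1/1 = 6.0974 mol.
Mass of KCl = 6.0974 mol × 74.55 g/mol = 454.56 g.
Actual mass collected = 454.56 g × 0.804 = 365.47 g.

365.5 g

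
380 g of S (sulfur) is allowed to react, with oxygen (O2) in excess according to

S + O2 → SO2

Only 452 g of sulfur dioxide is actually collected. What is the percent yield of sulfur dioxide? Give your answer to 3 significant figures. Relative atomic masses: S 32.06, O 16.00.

59.5 %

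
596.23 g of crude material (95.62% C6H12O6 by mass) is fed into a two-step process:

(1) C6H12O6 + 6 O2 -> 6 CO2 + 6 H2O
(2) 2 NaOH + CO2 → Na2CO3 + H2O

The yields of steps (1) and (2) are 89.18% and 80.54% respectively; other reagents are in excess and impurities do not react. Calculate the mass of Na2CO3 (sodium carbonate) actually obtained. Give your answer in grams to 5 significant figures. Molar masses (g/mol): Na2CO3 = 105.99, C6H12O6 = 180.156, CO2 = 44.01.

Pure C6H12O6 = 596.23 × 0.9562 = 570.115 g.
n(C6H12O6) = 570.115 / 180.156 = 3.16456 mol.
Step 1 (C6H12O6:CO2 = 1:6): theoretical n(CO2) = 18.9874 mol; at 89.18% yield, n(CO2) = 16.9329 mol.
Step 2 (CO2:Na2CO3 = 1:1): theoretical n(Na2CO3) = 16.9329 mol, so theoretical mass = 16.9329 × 105.99 = 1794.72 g.
At 80.54% yield, actual mass of Na2CO3 = 1794.72 × 0.8054 = 1445.47 g.

1445.5 g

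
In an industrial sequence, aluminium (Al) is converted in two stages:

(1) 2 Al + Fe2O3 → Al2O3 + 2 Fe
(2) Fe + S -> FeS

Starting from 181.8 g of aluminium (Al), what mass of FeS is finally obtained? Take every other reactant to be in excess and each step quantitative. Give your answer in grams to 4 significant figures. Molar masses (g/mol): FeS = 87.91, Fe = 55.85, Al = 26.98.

592.4 g

n(Al) = 181.80 / 26.98 = 6.7383 mol.
Step 1 gives a 2:2 ratio of Al to Fe, so n(Fe) = 6.7383 mol.
In step 2 the Fe:FeS ratio is 1:1, so n(FeS) = 6.7383 mol.
Mass of FeS = 6.7383 × 87.91 = 592.37 g.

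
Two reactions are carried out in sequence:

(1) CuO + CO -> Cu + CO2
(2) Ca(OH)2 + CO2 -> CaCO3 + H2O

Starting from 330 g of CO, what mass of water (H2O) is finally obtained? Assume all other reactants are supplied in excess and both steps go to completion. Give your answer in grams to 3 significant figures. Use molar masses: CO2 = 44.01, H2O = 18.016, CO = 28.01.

212 g

n(CO) = 330.0 / 28.01 = 11.78 mol.
Step 1 gives a 1:1 ratio of CO to CO2, so n(CO2) = 11.78 mol.
In step 2 the CO2:H2O ratio is 1:1, so n(H2O) = 11.78 mol.
Mass of H2O = 11.78 × 18.016 = 212.3 g.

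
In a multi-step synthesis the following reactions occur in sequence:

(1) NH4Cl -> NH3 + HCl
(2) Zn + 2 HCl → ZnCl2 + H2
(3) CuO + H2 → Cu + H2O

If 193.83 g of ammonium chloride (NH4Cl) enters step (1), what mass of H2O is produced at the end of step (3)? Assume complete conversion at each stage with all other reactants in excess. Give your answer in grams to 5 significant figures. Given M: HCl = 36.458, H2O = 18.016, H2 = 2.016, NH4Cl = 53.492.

32.641 g

n(NH4Cl) = 193.83 / 53.492 = 3.62353 mol.
Reaction (1): NH4Cl→HCl ratio 1:1 ⇒ n(HCl) = 3.62353 mol.
Reaction (2): HCl→H2 ratio 2:1 ⇒ n(H2) = 1.81177 mol.
Reaction (3): H2→H2O ratio 1:1 ⇒ n(H2O) = 1.81177 mol.
Mass of H2O = 1.81177 × 18.016 = 32.6408 g.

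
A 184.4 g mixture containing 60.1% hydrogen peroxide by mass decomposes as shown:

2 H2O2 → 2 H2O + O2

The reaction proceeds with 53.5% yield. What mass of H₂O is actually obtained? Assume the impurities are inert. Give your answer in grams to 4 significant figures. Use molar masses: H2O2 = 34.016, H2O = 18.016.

31.40 g

Pure H2O2 available = 184.4 g × 0.601 = 110.82 g.
n(H2O2) = 110.82 g / 34.016 g/mol = 3.2580 mol.
From the equation the H2O2:H2O mole ratio is 2:2, so n(H2O) = 3.2580 × 2/2 = 3.2580 mol.
Mass of H2O = 3.2580 mol × 18.016 g/mol = 58.696 g.
Actual mass collected = 58.696 g × 0.535 = 31.403 g.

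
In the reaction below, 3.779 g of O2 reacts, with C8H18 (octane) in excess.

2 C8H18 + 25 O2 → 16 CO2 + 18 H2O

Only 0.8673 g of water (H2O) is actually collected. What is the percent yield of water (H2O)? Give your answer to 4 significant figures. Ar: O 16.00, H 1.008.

M(O2) = 2(16.00) = 32.00 g/mol.
M(H2O) = 2(1.008) + 16.00 = 18.016 g/mol.
n(O2) = 3.7790 g / 32.00 g/mol = 0.11809 mol.
From the equation the O2:H2O mole ratio is 25:18, so n(H2O) = 0.11809 × 18/25 = 0.085027 mol.
Mass of H2O = 0.085027 mol × 18.016 g/mol = 1.5319 g.
This is the theoretical yield. Percent yield = 0.8673 g / 1.5319 g × 100% = 56.618%.

56.62 %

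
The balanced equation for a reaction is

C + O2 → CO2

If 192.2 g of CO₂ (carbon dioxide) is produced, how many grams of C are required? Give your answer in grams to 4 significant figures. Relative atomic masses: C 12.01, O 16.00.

M(CO2) = 12.01 + 2(16.00) = 44.01 g/mol.
M(C) = 12.01 g/mol.
n(CO2) = 192.20 g / 44.01 g/mol = 4.3672 mol.
From the equation the CO2:C mole ratio is 1:1, so n(C) = 4.3672 × 1/1 = 4.3672 mol.
Mass of C = 4.3672 mol × 12.01 g/mol = 52.450 g.

52.45 g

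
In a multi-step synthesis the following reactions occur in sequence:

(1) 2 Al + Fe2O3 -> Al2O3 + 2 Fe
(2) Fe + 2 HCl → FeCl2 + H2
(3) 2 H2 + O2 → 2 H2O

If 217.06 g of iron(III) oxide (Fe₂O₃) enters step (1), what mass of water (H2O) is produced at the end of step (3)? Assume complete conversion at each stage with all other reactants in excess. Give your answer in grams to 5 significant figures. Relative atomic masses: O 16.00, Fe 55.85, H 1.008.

M(Fe2O3) = 2(55.85) + 3(16.00) = 159.70 g/mol.
M(H2O) = 2(1.008) + 16.00 = 18.016 g/mol.
n(Fe2O3) = 217.06 / 159.70 = 1.35917 mol.
Reaction (1): Fe2O3→Fe ratio 1:2 ⇒ n(Fe) = 2.71835 mol.
Reaction (2): Fe→H2 ratio 1:1 ⇒ n(H2) = 2.71835 mol.
Reaction (3): H2→H2O ratio 2:2 ⇒ n(H2O) = 2.71835 mol.
Mass of H2O = 2.71835 × 18.016 = 48.9737 g.

48.974 g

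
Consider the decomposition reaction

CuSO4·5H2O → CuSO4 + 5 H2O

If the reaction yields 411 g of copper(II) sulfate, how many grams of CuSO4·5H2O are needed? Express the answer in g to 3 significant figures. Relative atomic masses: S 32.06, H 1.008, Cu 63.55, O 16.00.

M(CuSO4) = 63.55 + 32.06 + 4(16.00) = 159.61 g/mol.
M(CuSO4·5H2O) = 63.55 + 32.06 + 9(16.00) + 10(1.008) = 249.69 g/mol.
n(CuSO4) = 411.0 g / 159.61 g/mol = 2.575 mol.
From the equation the CuSO4:CuSO4·5H2O mole ratio is 1:1, so n(CuSO4·5H2O) = 2.575 × 1/1 = 2.575 mol.
Mass of CuSO4·5H2O = 2.575 mol × 249.69 g/mol = 643.0 g.

643 g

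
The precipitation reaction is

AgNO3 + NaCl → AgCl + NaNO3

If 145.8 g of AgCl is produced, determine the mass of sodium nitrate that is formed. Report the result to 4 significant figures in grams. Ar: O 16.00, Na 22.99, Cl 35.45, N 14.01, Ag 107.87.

M(AgCl) = 107.87 + 35.45 = 143.32 g/mol.
M(NaNO3) = 22.99 + 14.01 + 3(16.00) = 85.00 g/mol.
n(AgCl) = 145.80 g / 143.32 g/mol = 1.0173 mol.
From the equation the AgCl:NaNO3 mole ratio is 1:1, so n(NaNO3) = 1.0173 × 1/1 = 1.0173 mol.
Mass of NaNO3 = 1.0173 mol × 85.00 g/mol = 86.471 g.

86.47 g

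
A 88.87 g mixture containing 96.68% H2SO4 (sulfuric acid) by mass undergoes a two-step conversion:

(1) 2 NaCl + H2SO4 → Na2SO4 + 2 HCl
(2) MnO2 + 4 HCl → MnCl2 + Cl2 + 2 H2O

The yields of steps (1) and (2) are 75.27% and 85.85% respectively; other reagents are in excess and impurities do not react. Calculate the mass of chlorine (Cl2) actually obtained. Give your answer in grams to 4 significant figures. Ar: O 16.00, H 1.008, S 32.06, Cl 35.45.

20.07 g

Pure H2SO4 = 88.87 × 0.9668 = 85.920 g.
M(H2SO4) = 2(1.008) + 32.06 + 4(16.00) = 98.076 g/mol.
M(Cl2) = 2(35.45) = 70.90 g/mol.
n(H2SO4) = 85.920 / 98.076 = 0.87605 mol.
Step 1 (H2SO4:HCl = 1:2): theoretical n(HCl) = 1.7521 mol; at 75.27% yield, n(HCl) = 1.3188 mol.
Step 2 (HCl:Cl2 = 4:1): theoretical n(Cl2) = 0.32970 mol, so theoretical mass = 0.32970 × 70.90 = 23.376 g.
At 85.85% yield, actual mass of Cl2 = 23.376 × 0.8585 = 20.068 g.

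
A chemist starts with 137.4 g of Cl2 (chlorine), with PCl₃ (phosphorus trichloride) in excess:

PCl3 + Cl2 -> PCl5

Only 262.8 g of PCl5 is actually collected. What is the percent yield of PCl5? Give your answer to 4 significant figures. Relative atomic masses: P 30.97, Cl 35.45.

65.13 %

M(Cl2) = 2(35.45) = 70.90 g/mol.
M(PCl5) = 30.97 + 5(35.45) = 208.22 g/mol.
n(Cl2) = 137.40 g / 70.90 g/mol = 1.9379 mol.
From the equation the Cl2:PCl5 mole ratio is 1:1, so n(PCl5) = 1.9379 × 1/1 = 1.9379 mol.
Mass of PCl5 = 1.9379 mol × 208.22 g/mol = 403.52 g.
This is the theoretical yield. Percent yield = 262.8 g / 403.52 g × 100% = 65.127%.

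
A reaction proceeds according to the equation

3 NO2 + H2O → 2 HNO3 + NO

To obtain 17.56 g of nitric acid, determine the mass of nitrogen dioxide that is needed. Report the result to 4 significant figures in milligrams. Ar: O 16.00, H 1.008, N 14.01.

19230 mg

M(HNO3) = 1.008 + 14.01 + 3(16.00) = 63.018 g/mol.
M(NO2) = 14.01 + 2(16.00) = 46.01 g/mol.
n(HNO3) = 17.560 g / 63.018 g/mol = 0.27865 mol.
From the equation the HNO3:NO2 mole ratio is 2:3, so n(NO2) = 0.27865 × 3/2 = 0.41798 mol.
Mass of NO2 = 0.41798 mol × 46.01 g/mol = 19.231 g.
Converting to mg: 19.231 g = 19230 mg.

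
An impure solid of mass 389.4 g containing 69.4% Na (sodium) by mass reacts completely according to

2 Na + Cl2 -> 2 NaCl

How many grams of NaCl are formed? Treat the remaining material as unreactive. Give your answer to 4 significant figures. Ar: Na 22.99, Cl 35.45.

687.0 g

Mass of pure Na = 389.4 g × 0.694 = 270.24 g.
M(Na) = 22.99 g/mol.
M(NaCl) = 22.99 + 35.45 = 58.44 g/mol.
n(Na) = 270.24 g / 22.99 g/mol = 11.755 mol.
From the equation the Na:NaCl mole ratio is 2:2, so n(NaCl) = 11.755 × 2/2 = 11.755 mol.
Mass of NaCl = 11.755 mol × 58.44 g/mol = 686.95 g.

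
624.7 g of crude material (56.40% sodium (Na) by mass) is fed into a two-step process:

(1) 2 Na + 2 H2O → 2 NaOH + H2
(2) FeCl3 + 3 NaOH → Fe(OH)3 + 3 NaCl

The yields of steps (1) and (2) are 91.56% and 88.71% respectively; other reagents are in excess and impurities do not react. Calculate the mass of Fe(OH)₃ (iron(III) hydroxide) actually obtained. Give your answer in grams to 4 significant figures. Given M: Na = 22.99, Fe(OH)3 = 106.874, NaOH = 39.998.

Pure Na = 624.7 × 0.5640 = 352.33 g.
n(Na) = 352.33 / 22.99 = 15.325 mol.
Step 1 (Na:NaOH = 2:2): theoretical n(NaOH) = 15.325 mol; at 91.56% yield, n(NaOH) = 14.032 mol.
Step 2 (NaOH:Fe(OH)3 = 3:1): theoretical n(Fe(OH)3) = 4.6773 mol, so theoretical mass = 4.6773 × 106.874 = 499.88 g.
At 88.71% yield, actual mass of Fe(OH)3 = 499.88 × 0.8871 = 443.45 g.

443.4 g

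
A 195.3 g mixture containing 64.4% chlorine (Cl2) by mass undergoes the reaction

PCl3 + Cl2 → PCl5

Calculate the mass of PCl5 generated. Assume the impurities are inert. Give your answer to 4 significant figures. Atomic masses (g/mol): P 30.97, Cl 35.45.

369.4 g

Mass of pure Cl2 = 195.3 g × 0.644 = 125.77 g.
M(Cl2) = 2(35.45) = 70.90 g/mol.
M(PCl5) = 30.97 + 5(35.45) = 208.22 g/mol.
n(Cl2) = 125.77 g / 70.90 g/mol = 1.7740 mol.
From the equation the Cl2:PCl5 mole ratio is 1:1, so n(PCl5) = 1.7740 × 1/1 = 1.7740 mol.
Mass of PCl5 = 1.7740 mol × 208.22 g/mol = 369.37 g.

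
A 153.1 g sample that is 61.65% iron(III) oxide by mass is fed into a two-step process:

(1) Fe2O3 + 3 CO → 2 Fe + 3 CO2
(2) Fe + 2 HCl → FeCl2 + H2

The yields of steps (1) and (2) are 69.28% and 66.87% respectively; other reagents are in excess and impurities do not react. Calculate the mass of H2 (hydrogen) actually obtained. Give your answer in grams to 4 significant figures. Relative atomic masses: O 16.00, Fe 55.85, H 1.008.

Pure Fe2O3 = 153.1 × 0.6165 = 94.386 g.
M(Fe2O3) = 2(55.85) + 3(16.00) = 159.70 g/mol.
M(H2) = 2(1.008) = 2.016 g/mol.
n(Fe2O3) = 94.386 / 159.70 = 0.59102 mol.
Step 1 (Fe2O3:Fe = 1:2): theoretical n(Fe) = 1.1820 mol; at 69.28% yield, n(Fe) = 0.81892 mol.
Step 2 (Fe:H2 = 1:1): theoretical n(H2) = 0.81892 mol, so theoretical mass = 0.81892 × 2.016 = 1.6509 g.
At 66.87% yield, actual mass of H2 = 1.6509 × 0.6687 = 1.1040 g.

1.104 g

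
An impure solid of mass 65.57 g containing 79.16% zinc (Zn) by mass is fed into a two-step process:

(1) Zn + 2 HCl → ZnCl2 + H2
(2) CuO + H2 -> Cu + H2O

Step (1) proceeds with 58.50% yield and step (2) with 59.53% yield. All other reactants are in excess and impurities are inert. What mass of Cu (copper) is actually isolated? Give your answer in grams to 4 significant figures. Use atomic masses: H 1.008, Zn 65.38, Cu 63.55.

17.57 g

Pure Zn = 65.57 × 0.7916 = 51.905 g.
M(Zn) = 65.38 g/mol.
M(Cu) = 63.55 g/mol.
n(Zn) = 51.905 / 65.38 = 0.79390 mol.
Step 1 (Zn:H2 = 1:1): theoretical n(H2) = 0.79390 mol; at 58.50% yield, n(H2) = 0.46443 mol.
Step 2 (H2:Cu = 1:1): theoretical n(Cu) = 0.46443 mol, so theoretical mass = 0.46443 × 63.55 = 29.515 g.
At 59.53% yield, actual mass of Cu = 29.515 × 0.5953 = 17.570 g.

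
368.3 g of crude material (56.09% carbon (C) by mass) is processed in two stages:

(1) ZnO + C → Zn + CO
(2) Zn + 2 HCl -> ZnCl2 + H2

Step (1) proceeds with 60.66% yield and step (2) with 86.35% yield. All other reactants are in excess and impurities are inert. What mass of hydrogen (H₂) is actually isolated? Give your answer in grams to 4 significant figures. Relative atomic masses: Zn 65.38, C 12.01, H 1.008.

18.16 g

Pure C = 368.3 × 0.5609 = 206.58 g.
M(C) = 12.01 g/mol.
M(H2) = 2(1.008) = 2.016 g/mol.
n(C) = 206.58 / 12.01 = 17.201 mol.
Step 1 (C:Zn = 1:1): theoretical n(Zn) = 17.201 mol; at 60.66% yield, n(Zn) = 10.434 mol.
Step 2 (Zn:H2 = 1:1): theoretical n(H2) = 10.434 mol, so theoretical mass = 10.434 × 2.016 = 21.035 g.
At 86.35% yield, actual mass of H2 = 21.035 × 0.8635 = 18.163 g.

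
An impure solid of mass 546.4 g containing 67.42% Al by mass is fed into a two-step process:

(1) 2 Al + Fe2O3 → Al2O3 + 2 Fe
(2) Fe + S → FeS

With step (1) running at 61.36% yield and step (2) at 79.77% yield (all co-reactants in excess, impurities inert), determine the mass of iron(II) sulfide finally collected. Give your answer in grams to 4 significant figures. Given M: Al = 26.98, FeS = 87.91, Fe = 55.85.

Pure Al = 546.4 × 0.6742 = 368.38 g.
n(Al) = 368.38 / 26.98 = 13.654 mol.
Step 1 (Al:Fe = 2:2): theoretical n(Fe) = 13.654 mol; at 61.36% yield, n(Fe) = 8.3780 mol.
Step 2 (Fe:FeS = 1:1): theoretical n(FeS) = 8.3780 mol, so theoretical mass = 8.3780 × 87.91 = 736.51 g.
At 79.77% yield, actual mass of FeS = 736.51 × 0.7977 = 587.52 g.

587.5 g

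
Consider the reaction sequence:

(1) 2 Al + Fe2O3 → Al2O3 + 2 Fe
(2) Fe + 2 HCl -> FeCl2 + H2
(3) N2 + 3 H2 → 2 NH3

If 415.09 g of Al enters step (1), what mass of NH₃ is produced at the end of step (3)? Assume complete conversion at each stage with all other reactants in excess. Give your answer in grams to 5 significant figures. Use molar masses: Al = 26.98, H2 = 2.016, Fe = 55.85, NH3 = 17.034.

n(Al) = 415.09 / 26.98 = 15.3851 mol.
Reaction (1): Al→Fe ratio 2:2 ⇒ n(Fe) = 15.3851 mol.
Reaction (2): Fe→H2 ratio 1:1 ⇒ n(H2) = 15.3851 mol.
Reaction (3): H2→NH3 ratio 3:2 ⇒ n(NH3) = 10.2567 mol.
Mass of NH3 = 10.2567 × 17.034 = 174.713 g.

174.71 g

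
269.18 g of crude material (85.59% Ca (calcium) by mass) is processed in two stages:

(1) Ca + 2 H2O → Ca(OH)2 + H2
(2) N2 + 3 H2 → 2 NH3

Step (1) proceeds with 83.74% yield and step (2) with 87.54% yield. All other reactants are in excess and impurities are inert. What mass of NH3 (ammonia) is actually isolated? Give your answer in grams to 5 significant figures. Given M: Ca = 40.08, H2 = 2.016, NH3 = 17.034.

47.852 g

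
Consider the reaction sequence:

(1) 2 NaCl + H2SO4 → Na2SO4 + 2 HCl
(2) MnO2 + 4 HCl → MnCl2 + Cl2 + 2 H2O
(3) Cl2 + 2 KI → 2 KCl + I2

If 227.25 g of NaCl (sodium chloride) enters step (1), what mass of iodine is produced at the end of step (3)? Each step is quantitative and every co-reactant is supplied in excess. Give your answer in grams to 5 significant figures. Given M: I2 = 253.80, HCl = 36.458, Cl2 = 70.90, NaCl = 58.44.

n(NaCl) = 227.25 / 58.44 = 3.88860 mol.
Reaction (1): NaCl→HCl ratio 2:2 ⇒ n(HCl) = 3.88860 mol.
Reaction (2): HCl→Cl2 ratio 4:1 ⇒ n(Cl2) = 0.972151 mol.
Reaction (3): Cl2→I2 ratio 1:1 ⇒ n(I2) = 0.972151 mol.
Mass of I2 = 0.972151 × 253.80 = 246.732 g.

246.73 g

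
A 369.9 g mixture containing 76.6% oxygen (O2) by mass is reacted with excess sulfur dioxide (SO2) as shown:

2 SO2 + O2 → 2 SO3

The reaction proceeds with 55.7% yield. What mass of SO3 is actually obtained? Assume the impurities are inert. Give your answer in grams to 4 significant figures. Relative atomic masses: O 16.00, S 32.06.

789.7 g

Pure O2 available = 369.9 g × 0.766 = 283.34 g.
M(O2) = 2(16.00) = 32.00 g/mol.
M(SO3) = 32.06 + 3(16.00) = 80.06 g/mol.
n(O2) = 283.34 g / 32.00 g/mol = 8.8545 mol.
From the equation the O2:SO3 mole ratio is 1:2, so n(SO3) = 8.8545 × 2/1 = 17.709 mol.
Mass of SO3 = 17.709 mol × 80.06 g/mol = 1417.8 g.
Actual mass collected = 1417.8 g × 0.557 = 789.70 g.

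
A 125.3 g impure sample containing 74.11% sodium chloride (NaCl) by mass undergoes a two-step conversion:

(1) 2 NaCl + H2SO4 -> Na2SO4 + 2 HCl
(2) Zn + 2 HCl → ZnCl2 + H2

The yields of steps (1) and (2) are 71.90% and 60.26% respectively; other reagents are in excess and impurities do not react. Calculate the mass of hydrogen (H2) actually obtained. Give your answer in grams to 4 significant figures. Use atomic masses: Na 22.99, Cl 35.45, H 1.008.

0.6940 g

Pure NaCl = 125.3 × 0.7411 = 92.860 g.
M(NaCl) = 22.99 + 35.45 = 58.44 g/mol.
M(H2) = 2(1.008) = 2.016 g/mol.
n(NaCl) = 92.860 / 58.44 = 1.5890 mol.
Step 1 (NaCl:HCl = 2:2): theoretical n(HCl) = 1.5890 mol; at 71.90% yield, n(HCl) = 1.1425 mol.
Step 2 (HCl:H2 = 2:1): theoretical n(H2) = 0.57124 mol, so theoretical mass = 0.57124 × 2.016 = 1.1516 g.
At 60.26% yield, actual mass of H2 = 1.1516 × 0.6026 = 0.69396 g.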